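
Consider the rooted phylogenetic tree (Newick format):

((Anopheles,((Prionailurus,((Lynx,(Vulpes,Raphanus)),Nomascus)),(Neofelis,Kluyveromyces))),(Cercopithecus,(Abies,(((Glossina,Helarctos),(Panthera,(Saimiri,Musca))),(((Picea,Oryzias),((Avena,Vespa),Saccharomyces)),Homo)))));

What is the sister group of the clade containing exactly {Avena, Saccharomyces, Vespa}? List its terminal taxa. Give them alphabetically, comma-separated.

Oryzias, Picea

The clade containing exactly {Avena, Saccharomyces, Vespa} attaches to the tree at the node subtending ((Picea,Oryzias),((Avena,Vespa),Saccharomyces)).
The other lineage descending from that same node — the sister group — is (Picea,Oryzias); its 2 tips in alphabetical order are the answer.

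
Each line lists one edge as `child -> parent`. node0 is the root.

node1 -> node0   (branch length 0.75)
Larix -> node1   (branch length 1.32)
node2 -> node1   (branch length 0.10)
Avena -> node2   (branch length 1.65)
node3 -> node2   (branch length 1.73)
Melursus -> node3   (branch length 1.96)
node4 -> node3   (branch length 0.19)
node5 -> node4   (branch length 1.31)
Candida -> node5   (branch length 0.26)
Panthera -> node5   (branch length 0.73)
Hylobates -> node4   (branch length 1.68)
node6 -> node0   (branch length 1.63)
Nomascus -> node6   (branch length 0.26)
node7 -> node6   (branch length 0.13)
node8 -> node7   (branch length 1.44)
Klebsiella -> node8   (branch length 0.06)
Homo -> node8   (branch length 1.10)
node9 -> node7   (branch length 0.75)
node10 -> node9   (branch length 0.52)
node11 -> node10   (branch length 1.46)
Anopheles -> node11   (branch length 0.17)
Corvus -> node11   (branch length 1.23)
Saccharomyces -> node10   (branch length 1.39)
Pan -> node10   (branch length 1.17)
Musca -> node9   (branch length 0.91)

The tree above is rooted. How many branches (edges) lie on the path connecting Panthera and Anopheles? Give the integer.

12

The MRCA of Panthera and Anopheles is the root of the tree.
From Panthera up to that node: 6 branches. From Anopheles up to the same node: 6 branches. Total: 6 + 6 = 12.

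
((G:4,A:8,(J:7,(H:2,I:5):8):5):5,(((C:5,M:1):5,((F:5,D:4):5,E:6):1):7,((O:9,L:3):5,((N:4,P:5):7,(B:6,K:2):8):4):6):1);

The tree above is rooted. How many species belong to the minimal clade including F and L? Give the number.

11

The MRCA of F and L is the node subtending (((C,M),((F,D),E)),((O,L),((N,P),(B,K)))).
That clade contains 11 terminal taxa: B, C, D, E, F, K, L, M, N, O, P.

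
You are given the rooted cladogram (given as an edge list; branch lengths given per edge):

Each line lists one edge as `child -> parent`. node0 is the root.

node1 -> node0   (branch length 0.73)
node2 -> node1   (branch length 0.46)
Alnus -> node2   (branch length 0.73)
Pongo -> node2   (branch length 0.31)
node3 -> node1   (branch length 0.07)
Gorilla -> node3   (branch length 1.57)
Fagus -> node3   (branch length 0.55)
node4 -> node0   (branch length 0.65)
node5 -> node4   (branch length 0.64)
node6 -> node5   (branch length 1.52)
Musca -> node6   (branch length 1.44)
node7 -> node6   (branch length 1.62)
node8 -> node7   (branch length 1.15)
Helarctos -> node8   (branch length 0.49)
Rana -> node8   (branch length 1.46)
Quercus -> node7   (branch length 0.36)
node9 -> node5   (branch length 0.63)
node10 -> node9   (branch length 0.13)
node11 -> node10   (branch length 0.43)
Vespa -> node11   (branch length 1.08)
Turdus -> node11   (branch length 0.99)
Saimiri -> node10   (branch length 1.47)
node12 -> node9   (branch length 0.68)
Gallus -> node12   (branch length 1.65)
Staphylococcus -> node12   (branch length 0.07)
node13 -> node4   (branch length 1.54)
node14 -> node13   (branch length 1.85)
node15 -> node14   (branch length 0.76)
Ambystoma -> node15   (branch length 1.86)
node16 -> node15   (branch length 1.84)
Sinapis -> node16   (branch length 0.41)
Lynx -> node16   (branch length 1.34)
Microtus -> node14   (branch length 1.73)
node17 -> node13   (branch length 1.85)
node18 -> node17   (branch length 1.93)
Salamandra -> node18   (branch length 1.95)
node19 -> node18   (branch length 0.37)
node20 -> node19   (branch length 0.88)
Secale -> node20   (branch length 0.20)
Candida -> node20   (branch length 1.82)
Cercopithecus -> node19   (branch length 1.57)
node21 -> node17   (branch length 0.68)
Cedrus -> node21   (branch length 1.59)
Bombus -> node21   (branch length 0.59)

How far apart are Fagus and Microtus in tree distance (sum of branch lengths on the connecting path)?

7.12

The path runs Fagus → … → MRCA → … → Microtus; the MRCA is the root of the tree.
Branch lengths along that path: 0.55 + 0.07 + 0.73 + 0.65 + 1.54 + 1.85 + 1.73 = 7.12.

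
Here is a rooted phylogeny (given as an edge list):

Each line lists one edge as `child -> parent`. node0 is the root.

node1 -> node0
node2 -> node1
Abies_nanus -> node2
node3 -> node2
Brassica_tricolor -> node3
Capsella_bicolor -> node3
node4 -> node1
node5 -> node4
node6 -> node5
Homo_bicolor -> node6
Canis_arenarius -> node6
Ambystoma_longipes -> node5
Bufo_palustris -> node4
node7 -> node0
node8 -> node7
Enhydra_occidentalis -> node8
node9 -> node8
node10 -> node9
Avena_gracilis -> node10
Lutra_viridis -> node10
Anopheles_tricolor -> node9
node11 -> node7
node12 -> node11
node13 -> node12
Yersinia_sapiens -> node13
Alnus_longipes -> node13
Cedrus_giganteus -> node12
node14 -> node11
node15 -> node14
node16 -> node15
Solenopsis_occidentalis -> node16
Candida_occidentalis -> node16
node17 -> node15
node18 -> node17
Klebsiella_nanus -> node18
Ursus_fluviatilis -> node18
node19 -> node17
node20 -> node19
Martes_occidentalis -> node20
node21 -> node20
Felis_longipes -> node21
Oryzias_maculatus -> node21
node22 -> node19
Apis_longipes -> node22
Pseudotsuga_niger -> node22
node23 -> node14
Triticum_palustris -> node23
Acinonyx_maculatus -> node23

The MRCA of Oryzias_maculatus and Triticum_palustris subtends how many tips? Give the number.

11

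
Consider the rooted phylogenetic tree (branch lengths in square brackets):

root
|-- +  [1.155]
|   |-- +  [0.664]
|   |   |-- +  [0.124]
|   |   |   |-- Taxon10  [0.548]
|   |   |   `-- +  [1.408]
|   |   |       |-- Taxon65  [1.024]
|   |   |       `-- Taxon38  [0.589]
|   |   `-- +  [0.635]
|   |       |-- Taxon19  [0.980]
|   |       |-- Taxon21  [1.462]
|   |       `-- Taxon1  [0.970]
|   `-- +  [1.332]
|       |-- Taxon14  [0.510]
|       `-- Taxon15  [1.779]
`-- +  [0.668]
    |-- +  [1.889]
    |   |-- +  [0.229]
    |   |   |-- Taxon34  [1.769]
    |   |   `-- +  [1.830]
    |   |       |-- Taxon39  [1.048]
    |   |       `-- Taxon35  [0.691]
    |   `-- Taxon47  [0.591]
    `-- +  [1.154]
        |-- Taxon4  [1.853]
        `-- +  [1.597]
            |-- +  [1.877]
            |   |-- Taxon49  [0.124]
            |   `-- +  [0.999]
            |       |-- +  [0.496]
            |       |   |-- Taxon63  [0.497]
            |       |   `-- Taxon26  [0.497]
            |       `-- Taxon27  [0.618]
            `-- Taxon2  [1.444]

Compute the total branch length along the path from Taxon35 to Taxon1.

8.731

The path runs Taxon35 → … → MRCA → … → Taxon1; the MRCA is the root of the tree.
Branch lengths along that path: 0.691 + 1.830 + 0.229 + 1.889 + 0.668 + 1.155 + 0.664 + 0.635 + 0.970 = 8.731.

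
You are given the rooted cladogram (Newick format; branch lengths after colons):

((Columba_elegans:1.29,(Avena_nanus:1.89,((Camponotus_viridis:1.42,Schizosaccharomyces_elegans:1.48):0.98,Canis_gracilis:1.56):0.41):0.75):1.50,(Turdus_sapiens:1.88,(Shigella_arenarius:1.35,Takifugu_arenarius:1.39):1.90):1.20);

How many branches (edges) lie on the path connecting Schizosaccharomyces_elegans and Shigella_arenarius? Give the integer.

The MRCA of Schizosaccharomyces_elegans and Shigella_arenarius is the root of the tree.
From Schizosaccharomyces_elegans up to that node: 5 branches. From Shigella_arenarius up to the same node: 3 branches. Total: 5 + 3 = 8.

8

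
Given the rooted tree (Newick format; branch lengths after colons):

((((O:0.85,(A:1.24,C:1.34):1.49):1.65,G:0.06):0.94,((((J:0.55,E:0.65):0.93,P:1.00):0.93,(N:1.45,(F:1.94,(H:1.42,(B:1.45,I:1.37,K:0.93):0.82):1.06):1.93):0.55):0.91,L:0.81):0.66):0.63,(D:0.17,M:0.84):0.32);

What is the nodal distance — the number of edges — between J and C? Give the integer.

The MRCA of J and C is the node subtending (((O,(A,C)),G),((((J,E),P),(N,(F,(H,(B,I,K))))),L)).
From J up to that node: 5 branches. From C up to the same node: 4 branches. Total: 5 + 4 = 9.

9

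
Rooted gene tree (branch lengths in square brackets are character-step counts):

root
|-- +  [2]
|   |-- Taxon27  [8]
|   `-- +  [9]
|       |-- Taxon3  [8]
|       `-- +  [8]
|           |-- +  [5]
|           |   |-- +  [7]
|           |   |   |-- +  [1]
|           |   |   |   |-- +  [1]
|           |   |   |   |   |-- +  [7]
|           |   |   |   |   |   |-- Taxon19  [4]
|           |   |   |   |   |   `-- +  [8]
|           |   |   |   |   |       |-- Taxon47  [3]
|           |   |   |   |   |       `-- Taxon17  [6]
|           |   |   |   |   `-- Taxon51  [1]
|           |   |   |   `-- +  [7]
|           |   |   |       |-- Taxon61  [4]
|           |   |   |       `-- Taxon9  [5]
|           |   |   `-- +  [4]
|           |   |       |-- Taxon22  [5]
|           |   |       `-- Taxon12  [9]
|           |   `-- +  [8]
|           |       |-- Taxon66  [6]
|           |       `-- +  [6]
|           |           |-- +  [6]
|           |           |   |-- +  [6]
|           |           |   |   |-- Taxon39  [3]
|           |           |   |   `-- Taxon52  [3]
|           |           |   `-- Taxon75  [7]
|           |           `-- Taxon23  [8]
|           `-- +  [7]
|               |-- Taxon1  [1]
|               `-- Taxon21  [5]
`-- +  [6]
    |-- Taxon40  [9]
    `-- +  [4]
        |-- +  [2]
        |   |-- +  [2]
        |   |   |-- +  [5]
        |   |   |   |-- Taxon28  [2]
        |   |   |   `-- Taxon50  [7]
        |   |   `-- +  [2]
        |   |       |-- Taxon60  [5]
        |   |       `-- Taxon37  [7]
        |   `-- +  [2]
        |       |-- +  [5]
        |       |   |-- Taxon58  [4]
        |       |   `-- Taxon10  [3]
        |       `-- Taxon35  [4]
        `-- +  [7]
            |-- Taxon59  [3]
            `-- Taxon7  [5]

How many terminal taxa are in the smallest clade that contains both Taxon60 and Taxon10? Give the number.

The MRCA of Taxon60 and Taxon10 is the node subtending (((Taxon28,Taxon50),(Taxon60,Taxon37)),((Taxon58,Taxon10),Taxon35)).
That clade contains 7 terminal taxa: Taxon10, Taxon28, Taxon35, Taxon37, Taxon50, Taxon58, Taxon60.

7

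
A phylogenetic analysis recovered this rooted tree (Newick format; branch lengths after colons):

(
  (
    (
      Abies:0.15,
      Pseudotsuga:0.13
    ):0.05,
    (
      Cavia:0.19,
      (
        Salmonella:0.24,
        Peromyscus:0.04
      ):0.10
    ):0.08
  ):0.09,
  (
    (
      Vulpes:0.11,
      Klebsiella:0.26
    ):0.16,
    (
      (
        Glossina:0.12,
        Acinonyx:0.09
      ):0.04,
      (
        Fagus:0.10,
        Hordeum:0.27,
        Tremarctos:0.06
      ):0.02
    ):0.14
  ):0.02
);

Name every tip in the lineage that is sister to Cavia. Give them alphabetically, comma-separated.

Cavia attaches to the tree at the node subtending (Cavia,(Salmonella,Peromyscus)).
The other lineage descending from that same node — the sister group — is (Salmonella,Peromyscus); its 2 tips in alphabetical order are the answer.

Peromyscus, Salmonella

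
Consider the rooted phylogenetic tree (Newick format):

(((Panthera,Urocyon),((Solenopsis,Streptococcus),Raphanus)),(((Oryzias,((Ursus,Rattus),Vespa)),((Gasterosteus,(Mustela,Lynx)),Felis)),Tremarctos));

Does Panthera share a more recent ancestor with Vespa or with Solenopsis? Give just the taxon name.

Solenopsis

The MRCA of Panthera and Solenopsis subtends ((Panthera,Urocyon),((Solenopsis,Streptococcus),Raphanus)) (5 taxa).
The MRCA of Panthera and Vespa is the root, subtending the entire tree (14 taxa).
The first is nested inside the second, so Panthera shares a more recent common ancestor with Solenopsis.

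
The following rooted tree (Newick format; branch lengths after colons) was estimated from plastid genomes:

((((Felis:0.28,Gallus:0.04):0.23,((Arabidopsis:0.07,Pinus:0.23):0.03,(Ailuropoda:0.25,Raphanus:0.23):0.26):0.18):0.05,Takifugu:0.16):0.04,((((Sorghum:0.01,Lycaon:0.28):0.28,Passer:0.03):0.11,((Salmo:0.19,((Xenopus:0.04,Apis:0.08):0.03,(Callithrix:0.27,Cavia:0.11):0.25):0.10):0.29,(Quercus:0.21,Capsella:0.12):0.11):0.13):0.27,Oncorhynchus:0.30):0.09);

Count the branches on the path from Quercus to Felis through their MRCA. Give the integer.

The MRCA of Quercus and Felis is the root of the tree.
From Quercus up to that node: 5 branches. From Felis up to the same node: 4 branches. Total: 5 + 4 = 9.

9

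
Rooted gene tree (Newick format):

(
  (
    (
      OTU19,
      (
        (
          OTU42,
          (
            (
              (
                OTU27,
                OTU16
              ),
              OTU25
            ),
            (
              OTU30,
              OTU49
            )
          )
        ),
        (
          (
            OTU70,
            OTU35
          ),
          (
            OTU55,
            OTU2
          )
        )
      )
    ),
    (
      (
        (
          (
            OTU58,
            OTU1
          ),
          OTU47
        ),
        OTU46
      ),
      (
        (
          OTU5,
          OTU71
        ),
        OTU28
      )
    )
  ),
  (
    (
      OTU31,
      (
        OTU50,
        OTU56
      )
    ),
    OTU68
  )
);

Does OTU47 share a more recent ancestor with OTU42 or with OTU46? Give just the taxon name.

The MRCA of OTU47 and OTU46 subtends (((OTU58,OTU1),OTU47),OTU46) (4 taxa).
The MRCA of OTU47 and OTU42 subtends ((OTU19,((OTU42,(((OTU27,OTU16),OTU25),(OTU30,OTU49))),((OTU70,OTU35),(OTU55,OTU2)))),((((OTU58,OTU1),OTU47),OTU46),((OTU5,OTU71),OTU28))) (18 taxa).
The first is nested inside the second, so OTU47 shares a more recent common ancestor with OTU46.

OTU46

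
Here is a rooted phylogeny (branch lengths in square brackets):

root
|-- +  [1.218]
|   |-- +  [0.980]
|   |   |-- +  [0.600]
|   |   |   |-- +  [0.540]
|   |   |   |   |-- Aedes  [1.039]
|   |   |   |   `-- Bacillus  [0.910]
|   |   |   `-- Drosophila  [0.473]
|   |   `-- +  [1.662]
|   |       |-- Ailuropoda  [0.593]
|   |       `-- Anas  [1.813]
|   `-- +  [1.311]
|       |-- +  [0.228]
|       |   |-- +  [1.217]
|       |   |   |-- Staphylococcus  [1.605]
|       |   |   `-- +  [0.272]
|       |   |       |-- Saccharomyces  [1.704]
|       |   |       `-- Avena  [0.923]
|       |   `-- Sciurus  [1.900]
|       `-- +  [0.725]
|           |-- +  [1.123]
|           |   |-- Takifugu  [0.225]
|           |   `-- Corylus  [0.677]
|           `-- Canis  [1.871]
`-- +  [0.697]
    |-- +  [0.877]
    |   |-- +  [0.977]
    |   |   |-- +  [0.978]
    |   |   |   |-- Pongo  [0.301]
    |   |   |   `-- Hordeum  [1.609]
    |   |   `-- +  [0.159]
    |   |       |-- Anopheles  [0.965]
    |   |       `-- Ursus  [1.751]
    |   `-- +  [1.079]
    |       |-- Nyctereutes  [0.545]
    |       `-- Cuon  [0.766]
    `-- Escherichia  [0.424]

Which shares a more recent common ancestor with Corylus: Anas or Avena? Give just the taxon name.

The MRCA of Corylus and Avena subtends (((Staphylococcus,(Saccharomyces,Avena)),Sciurus),((Takifugu,Corylus),Canis)) (7 taxa).
The MRCA of Corylus and Anas subtends ((((Aedes,Bacillus),Drosophila),(Ailuropoda,Anas)),(((Staphylococcus,(Saccharomyces,Avena)),Sciurus),((Takifugu,Corylus),Canis))) (12 taxa).
The first is nested inside the second, so Corylus shares a more recent common ancestor with Avena.

Avena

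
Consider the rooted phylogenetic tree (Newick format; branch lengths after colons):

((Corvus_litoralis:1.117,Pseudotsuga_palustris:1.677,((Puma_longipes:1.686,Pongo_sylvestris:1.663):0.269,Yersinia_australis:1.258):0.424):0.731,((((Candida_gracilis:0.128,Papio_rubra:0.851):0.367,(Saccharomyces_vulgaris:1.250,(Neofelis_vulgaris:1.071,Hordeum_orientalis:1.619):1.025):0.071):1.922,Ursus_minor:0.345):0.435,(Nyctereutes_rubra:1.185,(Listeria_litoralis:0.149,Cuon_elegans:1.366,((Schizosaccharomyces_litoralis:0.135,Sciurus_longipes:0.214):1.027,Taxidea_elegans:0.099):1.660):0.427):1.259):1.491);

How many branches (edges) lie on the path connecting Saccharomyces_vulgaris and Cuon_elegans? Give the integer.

7

The MRCA of Saccharomyces_vulgaris and Cuon_elegans is the node subtending ((((Candida_gracilis,Papio_rubra),(Saccharomyces_vulgaris,(Neofelis_vulgaris,Hordeum_orientalis))),Ursus_minor),(Nyctereutes_rubra,(Listeria_litoralis,Cuon_elegans,((Schizosaccharomyces_litoralis,Sciurus_longipes),Taxidea_elegans)))).
From Saccharomyces_vulgaris up to that node: 4 branches. From Cuon_elegans up to the same node: 3 branches. Total: 4 + 3 = 7.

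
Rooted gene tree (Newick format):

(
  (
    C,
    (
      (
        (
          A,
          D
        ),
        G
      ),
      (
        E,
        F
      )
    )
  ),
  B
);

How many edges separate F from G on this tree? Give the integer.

4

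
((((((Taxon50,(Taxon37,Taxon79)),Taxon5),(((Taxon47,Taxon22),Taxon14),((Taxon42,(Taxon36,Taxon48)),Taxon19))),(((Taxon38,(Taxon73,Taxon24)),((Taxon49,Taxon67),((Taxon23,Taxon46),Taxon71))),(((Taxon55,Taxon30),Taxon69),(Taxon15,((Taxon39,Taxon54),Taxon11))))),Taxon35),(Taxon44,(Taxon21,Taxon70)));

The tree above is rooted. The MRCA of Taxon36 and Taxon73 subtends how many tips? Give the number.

26

The MRCA of Taxon36 and Taxon73 is the node subtending ((((Taxon50,(Taxon37,Taxon79)),Taxon5),(((Taxon47,Taxon22),Taxon14),((Taxon42,(Taxon36,Taxon48)),Taxon19))),(((Taxon38,(Taxon73,Taxon24)),((Taxon49,Taxon67),((Taxon23,Taxon46),Taxon71))),(((Taxon55,Taxon30),Taxon69),(Taxon15,((Taxon39,Taxon54),Taxon11))))).
That clade contains 26 terminal taxa: Taxon11, Taxon14, Taxon15, Taxon19, Taxon22, Taxon23, Taxon24, Taxon30, Taxon36, Taxon37, Taxon38, Taxon39, Taxon42, Taxon46, Taxon47, Taxon48, Taxon49, Taxon5, Taxon50, Taxon54, Taxon55, Taxon67, Taxon69, Taxon71, Taxon73, Taxon79.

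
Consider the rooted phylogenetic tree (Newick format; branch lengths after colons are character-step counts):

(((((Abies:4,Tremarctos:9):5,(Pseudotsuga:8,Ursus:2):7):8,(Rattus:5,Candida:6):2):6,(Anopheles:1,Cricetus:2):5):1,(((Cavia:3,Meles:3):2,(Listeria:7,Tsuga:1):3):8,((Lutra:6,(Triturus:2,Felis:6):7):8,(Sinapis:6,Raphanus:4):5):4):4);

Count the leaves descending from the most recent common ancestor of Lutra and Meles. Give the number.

9

The MRCA of Lutra and Meles is the node subtending (((Cavia,Meles),(Listeria,Tsuga)),((Lutra,(Triturus,Felis)),(Sinapis,Raphanus))).
That clade contains 9 terminal taxa: Cavia, Felis, Listeria, Lutra, Meles, Raphanus, Sinapis, Triturus, Tsuga.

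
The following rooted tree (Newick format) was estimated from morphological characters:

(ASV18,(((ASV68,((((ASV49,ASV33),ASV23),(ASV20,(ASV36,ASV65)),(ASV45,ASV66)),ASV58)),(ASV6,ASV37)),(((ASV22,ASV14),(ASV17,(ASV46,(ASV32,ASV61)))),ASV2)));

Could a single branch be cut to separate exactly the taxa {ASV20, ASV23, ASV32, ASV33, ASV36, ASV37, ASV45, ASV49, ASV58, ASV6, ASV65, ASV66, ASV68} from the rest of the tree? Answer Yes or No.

No

The MRCA of the listed taxa subtends (((ASV68,((((ASV49,ASV33),ASV23),(ASV20,(ASV36,ASV65)),(ASV45,ASV66)),ASV58)),(ASV6,ASV37)),(((ASV22,ASV14),(ASV17,(ASV46,(ASV32,ASV61)))),ASV2)).
That clade also contains ASV14, ASV17, ASV2, ASV22, ASV46, ASV61, which are not in the proposed group, so the group is not monophyletic.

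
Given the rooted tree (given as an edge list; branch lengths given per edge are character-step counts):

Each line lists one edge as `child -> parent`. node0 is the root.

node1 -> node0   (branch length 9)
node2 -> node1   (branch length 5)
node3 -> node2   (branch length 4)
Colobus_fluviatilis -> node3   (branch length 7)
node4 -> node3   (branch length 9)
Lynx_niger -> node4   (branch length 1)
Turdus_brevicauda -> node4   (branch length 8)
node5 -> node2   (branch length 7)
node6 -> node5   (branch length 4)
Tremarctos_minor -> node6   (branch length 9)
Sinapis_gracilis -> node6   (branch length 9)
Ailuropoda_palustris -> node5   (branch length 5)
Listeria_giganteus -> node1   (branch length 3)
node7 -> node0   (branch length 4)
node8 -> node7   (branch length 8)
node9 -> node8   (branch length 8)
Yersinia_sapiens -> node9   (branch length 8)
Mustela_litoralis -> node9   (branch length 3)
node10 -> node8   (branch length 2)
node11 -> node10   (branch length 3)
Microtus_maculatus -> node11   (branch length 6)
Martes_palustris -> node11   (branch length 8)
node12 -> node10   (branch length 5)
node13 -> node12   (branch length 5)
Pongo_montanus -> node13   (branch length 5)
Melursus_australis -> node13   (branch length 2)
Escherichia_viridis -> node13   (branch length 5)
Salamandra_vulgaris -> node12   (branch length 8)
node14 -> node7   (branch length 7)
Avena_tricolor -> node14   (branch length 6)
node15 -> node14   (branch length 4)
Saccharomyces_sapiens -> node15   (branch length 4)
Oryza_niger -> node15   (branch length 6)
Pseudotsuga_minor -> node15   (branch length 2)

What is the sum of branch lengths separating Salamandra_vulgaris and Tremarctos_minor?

61

The path runs Salamandra_vulgaris → … → MRCA → … → Tremarctos_minor; the MRCA is the root of the tree.
Branch lengths along that path: 8 + 5 + 2 + 8 + 4 + 9 + 5 + 7 + 4 + 9 = 61.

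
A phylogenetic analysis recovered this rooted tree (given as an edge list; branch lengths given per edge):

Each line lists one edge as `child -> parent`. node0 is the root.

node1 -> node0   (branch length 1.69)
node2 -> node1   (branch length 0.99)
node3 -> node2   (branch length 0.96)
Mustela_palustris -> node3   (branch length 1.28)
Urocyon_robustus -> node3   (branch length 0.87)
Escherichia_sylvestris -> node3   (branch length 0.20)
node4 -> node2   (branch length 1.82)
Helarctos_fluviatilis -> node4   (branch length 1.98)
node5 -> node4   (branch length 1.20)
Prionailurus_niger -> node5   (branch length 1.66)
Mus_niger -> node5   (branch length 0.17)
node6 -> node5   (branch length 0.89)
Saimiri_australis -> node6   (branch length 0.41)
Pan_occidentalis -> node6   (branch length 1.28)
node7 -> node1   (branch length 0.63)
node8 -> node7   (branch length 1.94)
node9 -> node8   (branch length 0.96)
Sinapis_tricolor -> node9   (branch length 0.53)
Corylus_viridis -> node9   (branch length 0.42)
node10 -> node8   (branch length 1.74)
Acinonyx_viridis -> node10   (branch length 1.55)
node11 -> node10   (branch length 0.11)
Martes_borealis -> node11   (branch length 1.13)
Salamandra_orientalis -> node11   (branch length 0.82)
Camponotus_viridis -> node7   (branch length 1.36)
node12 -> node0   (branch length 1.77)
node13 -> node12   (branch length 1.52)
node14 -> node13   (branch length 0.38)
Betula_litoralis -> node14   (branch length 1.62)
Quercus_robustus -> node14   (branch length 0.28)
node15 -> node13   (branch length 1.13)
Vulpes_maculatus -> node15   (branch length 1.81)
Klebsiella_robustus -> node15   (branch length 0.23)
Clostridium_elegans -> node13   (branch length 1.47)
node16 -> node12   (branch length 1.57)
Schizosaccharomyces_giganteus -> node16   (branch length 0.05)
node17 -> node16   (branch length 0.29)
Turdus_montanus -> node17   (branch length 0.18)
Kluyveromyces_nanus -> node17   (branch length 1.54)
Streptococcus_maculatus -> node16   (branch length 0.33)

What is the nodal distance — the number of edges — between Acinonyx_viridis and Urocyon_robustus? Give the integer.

The MRCA of Acinonyx_viridis and Urocyon_robustus is the node subtending (((Mustela_palustris,Urocyon_robustus,Escherichia_sylvestris),(Helarctos_fluviatilis,(Prionailurus_niger,Mus_niger,(Saimiri_australis,Pan_occidentalis)))),(((Sinapis_tricolor,Corylus_viridis),(Acinonyx_viridis,(Martes_borealis,Salamandra_orientalis))),Camponotus_viridis)).
From Acinonyx_viridis up to that node: 4 branches. From Urocyon_robustus up to the same node: 3 branches. Total: 4 + 3 = 7.

7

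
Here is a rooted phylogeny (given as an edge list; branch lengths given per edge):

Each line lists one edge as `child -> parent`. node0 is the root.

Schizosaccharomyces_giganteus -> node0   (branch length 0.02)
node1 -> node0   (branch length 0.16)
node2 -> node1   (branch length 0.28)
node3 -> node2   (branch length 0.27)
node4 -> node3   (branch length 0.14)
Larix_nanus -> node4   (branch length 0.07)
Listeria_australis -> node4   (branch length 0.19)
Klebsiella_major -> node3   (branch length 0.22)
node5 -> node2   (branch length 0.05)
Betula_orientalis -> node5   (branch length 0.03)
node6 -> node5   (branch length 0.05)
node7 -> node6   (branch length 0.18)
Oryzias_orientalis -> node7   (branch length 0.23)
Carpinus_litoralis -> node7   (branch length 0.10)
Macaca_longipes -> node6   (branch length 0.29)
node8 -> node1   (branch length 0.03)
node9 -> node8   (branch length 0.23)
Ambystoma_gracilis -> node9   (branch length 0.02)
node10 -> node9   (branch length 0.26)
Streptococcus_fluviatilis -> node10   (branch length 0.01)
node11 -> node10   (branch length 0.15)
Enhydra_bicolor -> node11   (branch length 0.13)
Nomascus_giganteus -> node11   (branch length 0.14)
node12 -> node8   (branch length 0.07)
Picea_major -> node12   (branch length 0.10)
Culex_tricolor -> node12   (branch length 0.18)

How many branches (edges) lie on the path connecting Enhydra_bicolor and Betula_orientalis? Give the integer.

The MRCA of Enhydra_bicolor and Betula_orientalis is the node subtending ((((Larix_nanus,Listeria_australis),Klebsiella_major),(Betula_orientalis,((Oryzias_orientalis,Carpinus_litoralis),Macaca_longipes))),((Ambystoma_gracilis,(Streptococcus_fluviatilis,(Enhydra_bicolor,Nomascus_giganteus))),(Picea_major,Culex_tricolor))).
From Enhydra_bicolor up to that node: 5 branches. From Betula_orientalis up to the same node: 3 branches. Total: 5 + 3 = 8.

8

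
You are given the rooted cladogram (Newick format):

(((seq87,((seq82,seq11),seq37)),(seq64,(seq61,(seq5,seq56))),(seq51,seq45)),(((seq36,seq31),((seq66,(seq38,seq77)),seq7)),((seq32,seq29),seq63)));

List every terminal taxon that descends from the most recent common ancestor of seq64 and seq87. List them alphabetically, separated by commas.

Tracing seq64: it sits inside (seq64,(seq61,(seq5,seq56))).
Tracing seq87: it sits inside (seq87,((seq82,seq11),seq37)).
The smallest clade enclosing both is ((seq87,((seq82,seq11),seq37)),(seq64,(seq61,(seq5,seq56))),(seq51,seq45)); the answer is its 10 terminal taxa in alphabetical order.

seq11, seq37, seq45, seq5, seq51, seq56, seq61, seq64, seq82, seq87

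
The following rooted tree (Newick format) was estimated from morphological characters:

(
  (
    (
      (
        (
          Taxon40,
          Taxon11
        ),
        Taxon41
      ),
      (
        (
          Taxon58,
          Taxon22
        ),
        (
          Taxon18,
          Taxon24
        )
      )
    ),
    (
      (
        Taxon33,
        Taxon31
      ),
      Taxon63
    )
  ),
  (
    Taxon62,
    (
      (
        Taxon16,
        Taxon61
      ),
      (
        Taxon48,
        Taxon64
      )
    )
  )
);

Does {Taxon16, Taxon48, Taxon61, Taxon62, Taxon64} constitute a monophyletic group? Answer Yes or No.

The most recent common ancestor of these taxa subtends (Taxon62,((Taxon16,Taxon61),(Taxon48,Taxon64))).
That clade has exactly 5 tips — every listed taxon and nothing else — so the group is monophyletic.

Yes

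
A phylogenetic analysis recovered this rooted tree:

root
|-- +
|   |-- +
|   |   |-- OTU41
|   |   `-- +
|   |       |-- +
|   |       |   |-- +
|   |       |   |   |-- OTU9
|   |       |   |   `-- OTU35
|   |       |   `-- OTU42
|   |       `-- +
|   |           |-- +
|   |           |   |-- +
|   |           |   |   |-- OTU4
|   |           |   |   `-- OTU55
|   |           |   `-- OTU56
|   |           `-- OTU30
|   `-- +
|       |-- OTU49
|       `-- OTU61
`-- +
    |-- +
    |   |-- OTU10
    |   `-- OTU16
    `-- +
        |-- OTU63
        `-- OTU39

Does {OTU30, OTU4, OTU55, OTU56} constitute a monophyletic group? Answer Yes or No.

The most recent common ancestor of these taxa subtends (((OTU4,OTU55),OTU56),OTU30).
That clade has exactly 4 tips — every listed taxon and nothing else — so the group is monophyletic.

Yes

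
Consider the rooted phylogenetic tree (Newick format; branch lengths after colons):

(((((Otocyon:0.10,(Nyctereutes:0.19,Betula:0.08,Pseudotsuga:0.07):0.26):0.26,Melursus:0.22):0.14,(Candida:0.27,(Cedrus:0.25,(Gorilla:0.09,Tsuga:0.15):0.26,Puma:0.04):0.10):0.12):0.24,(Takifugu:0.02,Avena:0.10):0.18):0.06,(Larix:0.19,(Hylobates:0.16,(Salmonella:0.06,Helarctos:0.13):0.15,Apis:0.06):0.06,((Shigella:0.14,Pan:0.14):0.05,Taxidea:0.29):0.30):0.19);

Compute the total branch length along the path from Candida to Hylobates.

The path runs Candida → … → MRCA → … → Hylobates; the MRCA is the root of the tree.
Branch lengths along that path: 0.27 + 0.12 + 0.24 + 0.06 + 0.19 + 0.06 + 0.16 = 1.10.

1.10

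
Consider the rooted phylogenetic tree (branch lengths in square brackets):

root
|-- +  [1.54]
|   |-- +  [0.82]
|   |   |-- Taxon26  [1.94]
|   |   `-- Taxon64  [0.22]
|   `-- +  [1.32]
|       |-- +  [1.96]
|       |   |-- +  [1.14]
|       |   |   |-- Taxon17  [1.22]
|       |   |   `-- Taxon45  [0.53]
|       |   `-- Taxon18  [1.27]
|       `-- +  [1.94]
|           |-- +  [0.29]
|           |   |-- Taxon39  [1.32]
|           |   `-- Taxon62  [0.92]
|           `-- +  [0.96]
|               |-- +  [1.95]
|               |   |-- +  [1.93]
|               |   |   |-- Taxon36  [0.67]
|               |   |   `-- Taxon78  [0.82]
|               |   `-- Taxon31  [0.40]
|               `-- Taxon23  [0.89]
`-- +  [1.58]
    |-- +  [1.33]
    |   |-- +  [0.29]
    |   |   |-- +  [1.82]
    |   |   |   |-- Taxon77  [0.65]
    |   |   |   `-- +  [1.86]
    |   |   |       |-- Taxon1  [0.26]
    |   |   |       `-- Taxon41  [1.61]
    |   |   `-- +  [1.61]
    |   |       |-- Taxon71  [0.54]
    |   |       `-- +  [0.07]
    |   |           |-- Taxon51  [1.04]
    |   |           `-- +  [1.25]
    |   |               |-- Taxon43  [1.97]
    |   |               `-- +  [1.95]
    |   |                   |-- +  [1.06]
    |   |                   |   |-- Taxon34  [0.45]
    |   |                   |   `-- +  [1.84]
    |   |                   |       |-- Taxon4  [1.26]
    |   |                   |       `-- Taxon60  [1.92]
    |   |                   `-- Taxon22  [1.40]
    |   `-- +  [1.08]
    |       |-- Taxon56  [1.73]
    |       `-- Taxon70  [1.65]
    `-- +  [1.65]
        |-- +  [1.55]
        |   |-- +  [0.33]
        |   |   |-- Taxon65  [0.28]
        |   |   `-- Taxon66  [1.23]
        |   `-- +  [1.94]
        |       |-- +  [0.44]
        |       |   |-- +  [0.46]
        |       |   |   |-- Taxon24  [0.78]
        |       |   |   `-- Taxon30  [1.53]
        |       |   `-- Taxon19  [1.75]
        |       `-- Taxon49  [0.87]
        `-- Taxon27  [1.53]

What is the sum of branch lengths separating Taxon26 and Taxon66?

The path runs Taxon26 → … → MRCA → … → Taxon66; the MRCA is the root of the tree.
Branch lengths along that path: 1.94 + 0.82 + 1.54 + 1.58 + 1.65 + 1.55 + 0.33 + 1.23 = 10.64.

10.64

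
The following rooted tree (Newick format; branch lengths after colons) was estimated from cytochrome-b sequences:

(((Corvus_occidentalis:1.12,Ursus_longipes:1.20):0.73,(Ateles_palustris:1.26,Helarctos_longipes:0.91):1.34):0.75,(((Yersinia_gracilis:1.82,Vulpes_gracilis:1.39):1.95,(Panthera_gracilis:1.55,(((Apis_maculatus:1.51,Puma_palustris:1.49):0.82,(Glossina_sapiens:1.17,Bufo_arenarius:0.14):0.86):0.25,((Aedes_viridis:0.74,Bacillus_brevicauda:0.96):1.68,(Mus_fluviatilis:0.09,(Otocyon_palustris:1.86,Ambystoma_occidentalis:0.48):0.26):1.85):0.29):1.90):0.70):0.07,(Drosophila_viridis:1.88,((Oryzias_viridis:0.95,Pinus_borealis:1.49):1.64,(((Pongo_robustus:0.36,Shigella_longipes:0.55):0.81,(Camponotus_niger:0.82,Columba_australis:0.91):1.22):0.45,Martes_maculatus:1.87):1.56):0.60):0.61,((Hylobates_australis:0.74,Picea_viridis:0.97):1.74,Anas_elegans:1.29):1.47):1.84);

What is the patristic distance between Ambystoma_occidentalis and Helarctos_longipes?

10.39

The path runs Ambystoma_occidentalis → … → MRCA → … → Helarctos_longipes; the MRCA is the root of the tree.
Branch lengths along that path: 0.48 + 0.26 + 1.85 + 0.29 + 1.90 + 0.70 + 0.07 + 1.84 + 0.75 + 1.34 + 0.91 = 10.39.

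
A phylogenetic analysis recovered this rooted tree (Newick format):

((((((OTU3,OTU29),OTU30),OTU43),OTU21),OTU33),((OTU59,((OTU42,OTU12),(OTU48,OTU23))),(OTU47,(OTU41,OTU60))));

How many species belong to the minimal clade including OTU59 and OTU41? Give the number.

8

The MRCA of OTU59 and OTU41 is the node subtending ((OTU59,((OTU42,OTU12),(OTU48,OTU23))),(OTU47,(OTU41,OTU60))).
That clade contains 8 terminal taxa: OTU12, OTU23, OTU41, OTU42, OTU47, OTU48, OTU59, OTU60.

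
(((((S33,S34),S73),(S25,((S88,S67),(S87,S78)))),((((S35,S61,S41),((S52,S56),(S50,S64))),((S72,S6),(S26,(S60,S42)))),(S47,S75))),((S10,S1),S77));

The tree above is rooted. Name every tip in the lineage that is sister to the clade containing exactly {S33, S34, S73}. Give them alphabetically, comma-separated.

S25, S67, S78, S87, S88

The clade containing exactly {S33, S34, S73} attaches to the tree at the node subtending (((S33,S34),S73),(S25,((S88,S67),(S87,S78)))).
The other lineage descending from that same node — the sister group — is (S25,((S88,S67),(S87,S78))); its 5 tips in alphabetical order are the answer.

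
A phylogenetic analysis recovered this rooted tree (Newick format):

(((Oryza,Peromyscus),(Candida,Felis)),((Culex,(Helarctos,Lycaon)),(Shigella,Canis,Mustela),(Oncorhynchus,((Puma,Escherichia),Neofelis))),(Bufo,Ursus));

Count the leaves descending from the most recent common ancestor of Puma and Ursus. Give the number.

16

The MRCA of Puma and Ursus is the root, so the clade is the entire tree.
That clade contains 16 terminal taxa: Bufo, Candida, Canis, Culex, Escherichia, Felis, Helarctos, Lycaon, Mustela, Neofelis, Oncorhynchus, Oryza, Peromyscus, Puma, Shigella, Ursus.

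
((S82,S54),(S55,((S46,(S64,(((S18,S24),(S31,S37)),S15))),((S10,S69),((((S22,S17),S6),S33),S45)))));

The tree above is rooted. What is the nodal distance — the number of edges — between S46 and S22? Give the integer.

The MRCA of S46 and S22 is the node subtending ((S46,(S64,(((S18,S24),(S31,S37)),S15))),((S10,S69),((((S22,S17),S6),S33),S45))).
From S46 up to that node: 2 branches. From S22 up to the same node: 6 branches. Total: 2 + 6 = 8.

8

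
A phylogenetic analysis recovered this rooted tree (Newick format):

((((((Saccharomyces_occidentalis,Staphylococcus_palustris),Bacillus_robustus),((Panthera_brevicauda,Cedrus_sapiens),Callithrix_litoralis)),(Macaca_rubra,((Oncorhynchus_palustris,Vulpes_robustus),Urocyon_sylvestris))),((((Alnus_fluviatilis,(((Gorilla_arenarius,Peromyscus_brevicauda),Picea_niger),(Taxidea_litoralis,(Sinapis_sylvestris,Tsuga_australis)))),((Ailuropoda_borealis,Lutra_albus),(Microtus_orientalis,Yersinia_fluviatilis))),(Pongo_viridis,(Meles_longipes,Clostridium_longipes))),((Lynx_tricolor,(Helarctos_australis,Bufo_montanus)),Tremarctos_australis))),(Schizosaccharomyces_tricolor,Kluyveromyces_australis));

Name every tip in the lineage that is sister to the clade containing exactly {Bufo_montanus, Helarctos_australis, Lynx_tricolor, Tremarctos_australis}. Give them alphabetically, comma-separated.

Ailuropoda_borealis, Alnus_fluviatilis, Clostridium_longipes, Gorilla_arenarius, Lutra_albus, Meles_longipes, Microtus_orientalis, Peromyscus_brevicauda, Picea_niger, Pongo_viridis, Sinapis_sylvestris, Taxidea_litoralis, Tsuga_australis, Yersinia_fluviatilis

The clade containing exactly {Bufo_montanus, Helarctos_australis, Lynx_tricolor, Tremarctos_australis} attaches to the tree at the node subtending ((((Alnus_fluviatilis,(((Gorilla_arenarius,Peromyscus_brevicauda),Picea_niger),(Taxidea_litoralis,(Sinapis_sylvestris,Tsuga_australis)))),((Ailuropoda_borealis,Lutra_albus),(Microtus_orientalis,Yersinia_fluviatilis))),(Pongo_viridis,(Meles_longipes,Clostridium_longipes))),((Lynx_tricolor,(Helarctos_australis,Bufo_montanus)),Tremarctos_australis)).
The other lineage descending from that same node — the sister group — is (((Alnus_fluviatilis,(((Gorilla_arenarius,Peromyscus_brevicauda),Picea_niger),(Taxidea_litoralis,(Sinapis_sylvestris,Tsuga_australis)))),((Ailuropoda_borealis,Lutra_albus),(Microtus_orientalis,Yersinia_fluviatilis))),(Pongo_viridis,(Meles_longipes,Clostridium_longipes))); its 14 tips in alphabetical order are the answer.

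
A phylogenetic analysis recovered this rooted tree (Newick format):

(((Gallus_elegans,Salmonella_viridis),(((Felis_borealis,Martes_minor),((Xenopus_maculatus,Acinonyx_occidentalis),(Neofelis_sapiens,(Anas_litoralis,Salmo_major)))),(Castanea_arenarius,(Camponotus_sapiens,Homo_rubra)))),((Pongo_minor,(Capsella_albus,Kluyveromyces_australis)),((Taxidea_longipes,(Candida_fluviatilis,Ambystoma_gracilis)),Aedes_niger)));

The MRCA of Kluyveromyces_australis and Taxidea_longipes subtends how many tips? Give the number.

7

The MRCA of Kluyveromyces_australis and Taxidea_longipes is the node subtending ((Pongo_minor,(Capsella_albus,Kluyveromyces_australis)),((Taxidea_longipes,(Candida_fluviatilis,Ambystoma_gracilis)),Aedes_niger)).
That clade contains 7 terminal taxa: Aedes_niger, Ambystoma_gracilis, Candida_fluviatilis, Capsella_albus, Kluyveromyces_australis, Pongo_minor, Taxidea_longipes.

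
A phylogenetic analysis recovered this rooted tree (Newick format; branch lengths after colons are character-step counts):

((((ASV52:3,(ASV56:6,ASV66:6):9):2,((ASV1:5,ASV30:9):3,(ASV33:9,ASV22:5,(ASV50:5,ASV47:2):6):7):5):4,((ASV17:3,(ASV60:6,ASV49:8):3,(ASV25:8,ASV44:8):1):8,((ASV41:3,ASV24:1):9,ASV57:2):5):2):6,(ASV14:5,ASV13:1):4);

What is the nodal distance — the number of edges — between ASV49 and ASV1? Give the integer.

The MRCA of ASV49 and ASV1 is the node subtending (((ASV52,(ASV56,ASV66)),((ASV1,ASV30),(ASV33,ASV22,(ASV50,ASV47)))),((ASV17,(ASV60,ASV49),(ASV25,ASV44)),((ASV41,ASV24),ASV57))).
From ASV49 up to that node: 4 branches. From ASV1 up to the same node: 4 branches. Total: 4 + 4 = 8.

8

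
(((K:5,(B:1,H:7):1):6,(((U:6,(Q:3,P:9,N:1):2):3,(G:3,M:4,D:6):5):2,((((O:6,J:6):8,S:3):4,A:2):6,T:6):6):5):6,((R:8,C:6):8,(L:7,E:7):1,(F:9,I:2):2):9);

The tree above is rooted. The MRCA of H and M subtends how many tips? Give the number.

15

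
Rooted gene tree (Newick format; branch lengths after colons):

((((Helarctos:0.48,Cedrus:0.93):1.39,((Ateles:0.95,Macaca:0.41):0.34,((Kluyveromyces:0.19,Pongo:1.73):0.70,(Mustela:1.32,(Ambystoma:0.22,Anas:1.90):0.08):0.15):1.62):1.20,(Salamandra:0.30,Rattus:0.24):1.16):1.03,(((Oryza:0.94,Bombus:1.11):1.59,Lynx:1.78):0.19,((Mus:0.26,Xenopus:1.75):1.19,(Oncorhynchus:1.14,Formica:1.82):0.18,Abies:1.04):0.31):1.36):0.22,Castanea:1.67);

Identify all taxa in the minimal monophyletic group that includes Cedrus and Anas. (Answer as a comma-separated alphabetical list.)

Ambystoma, Anas, Ateles, Cedrus, Helarctos, Kluyveromyces, Macaca, Mustela, Pongo, Rattus, Salamandra

Tracing Cedrus: it sits inside (Helarctos,Cedrus).
Tracing Anas: it sits inside (Ambystoma,Anas).
The smallest clade enclosing both is ((Helarctos,Cedrus),((Ateles,Macaca),((Kluyveromyces,Pongo),(Mustela,(Ambystoma,Anas)))),(Salamandra,Rattus)); the answer is its 11 terminal taxa in alphabetical order.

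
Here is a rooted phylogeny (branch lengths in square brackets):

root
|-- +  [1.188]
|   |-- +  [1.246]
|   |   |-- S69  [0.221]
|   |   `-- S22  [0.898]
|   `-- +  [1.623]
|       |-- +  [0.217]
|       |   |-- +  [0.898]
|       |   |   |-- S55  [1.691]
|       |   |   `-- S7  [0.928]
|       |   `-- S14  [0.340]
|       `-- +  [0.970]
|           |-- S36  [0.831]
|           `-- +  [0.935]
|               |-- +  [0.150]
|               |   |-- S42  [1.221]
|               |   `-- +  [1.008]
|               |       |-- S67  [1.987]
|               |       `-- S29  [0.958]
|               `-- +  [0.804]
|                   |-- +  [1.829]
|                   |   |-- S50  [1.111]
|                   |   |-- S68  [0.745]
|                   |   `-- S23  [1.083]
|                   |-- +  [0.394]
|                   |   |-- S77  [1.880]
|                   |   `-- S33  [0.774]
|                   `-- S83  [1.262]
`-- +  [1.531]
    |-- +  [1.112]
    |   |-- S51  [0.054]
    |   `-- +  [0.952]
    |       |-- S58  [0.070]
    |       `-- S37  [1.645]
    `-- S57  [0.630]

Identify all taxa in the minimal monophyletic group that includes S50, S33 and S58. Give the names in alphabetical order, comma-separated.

S14, S22, S23, S29, S33, S36, S37, S42, S50, S51, S55, S57, S58, S67, S68, S69, S7, S77, S83

Tracing S50: it sits inside (S50,S68,S23).
Tracing S33: it sits inside (S77,S33).
Tracing S58: it sits inside (S58,S37).
The smallest clade enclosing all 3 is the whole tree (their MRCA is the root), so the answer is all 19 tips in alphabetical order.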